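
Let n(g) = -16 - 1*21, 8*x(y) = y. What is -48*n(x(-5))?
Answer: 1776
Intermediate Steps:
x(y) = y/8
n(g) = -37 (n(g) = -16 - 21 = -37)
-48*n(x(-5)) = -48*(-37) = 1776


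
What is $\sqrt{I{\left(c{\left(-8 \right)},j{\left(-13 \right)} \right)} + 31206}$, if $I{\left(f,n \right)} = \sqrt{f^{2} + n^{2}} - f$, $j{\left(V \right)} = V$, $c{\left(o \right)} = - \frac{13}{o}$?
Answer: $\frac{\sqrt{499270 + 26 \sqrt{65}}}{4} \approx 176.68$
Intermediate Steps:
$\sqrt{I{\left(c{\left(-8 \right)},j{\left(-13 \right)} \right)} + 31206} = \sqrt{\left(\sqrt{\left(- \frac{13}{-8}\right)^{2} + \left(-13\right)^{2}} - - \frac{13}{-8}\right) + 31206} = \sqrt{\left(\sqrt{\left(\left(-13\right) \left(- \frac{1}{8}\right)\right)^{2} + 169} - \left(-13\right) \left(- \frac{1}{8}\right)\right) + 31206} = \sqrt{\left(\sqrt{\left(\frac{13}{8}\right)^{2} + 169} - \frac{13}{8}\right) + 31206} = \sqrt{\left(\sqrt{\frac{169}{64} + 169} - \frac{13}{8}\right) + 31206} = \sqrt{\left(\sqrt{\frac{10985}{64}} - \frac{13}{8}\right) + 31206} = \sqrt{\left(\frac{13 \sqrt{65}}{8} - \frac{13}{8}\right) + 31206} = \sqrt{\left(- \frac{13}{8} + \frac{13 \sqrt{65}}{8}\right) + 31206} = \sqrt{\frac{249635}{8} + \frac{13 \sqrt{65}}{8}}$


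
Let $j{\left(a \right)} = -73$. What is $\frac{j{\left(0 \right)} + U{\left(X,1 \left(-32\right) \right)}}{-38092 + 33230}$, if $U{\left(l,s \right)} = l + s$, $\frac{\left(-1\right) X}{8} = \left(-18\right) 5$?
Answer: $- \frac{615}{4862} \approx -0.12649$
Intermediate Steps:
$X = 720$ ($X = - 8 \left(\left(-18\right) 5\right) = \left(-8\right) \left(-90\right) = 720$)
$\frac{j{\left(0 \right)} + U{\left(X,1 \left(-32\right) \right)}}{-38092 + 33230} = \frac{-73 + \left(720 + 1 \left(-32\right)\right)}{-38092 + 33230} = \frac{-73 + \left(720 - 32\right)}{-4862} = \left(-73 + 688\right) \left(- \frac{1}{4862}\right) = 615 \left(- \frac{1}{4862}\right) = - \frac{615}{4862}$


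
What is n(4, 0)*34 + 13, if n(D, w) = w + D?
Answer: 149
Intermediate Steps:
n(D, w) = D + w
n(4, 0)*34 + 13 = (4 + 0)*34 + 13 = 4*34 + 13 = 136 + 13 = 149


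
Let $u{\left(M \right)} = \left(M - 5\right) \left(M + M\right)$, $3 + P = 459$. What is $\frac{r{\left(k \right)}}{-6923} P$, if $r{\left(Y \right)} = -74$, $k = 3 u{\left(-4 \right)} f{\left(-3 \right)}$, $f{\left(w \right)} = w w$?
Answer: $\frac{33744}{6923} \approx 4.8742$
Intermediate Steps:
$P = 456$ ($P = -3 + 459 = 456$)
$f{\left(w \right)} = w^{2}$
$u{\left(M \right)} = 2 M \left(-5 + M\right)$ ($u{\left(M \right)} = \left(-5 + M\right) 2 M = 2 M \left(-5 + M\right)$)
$k = 1944$ ($k = 3 \cdot 2 \left(-4\right) \left(-5 - 4\right) \left(-3\right)^{2} = 3 \cdot 2 \left(-4\right) \left(-9\right) 9 = 3 \cdot 72 \cdot 9 = 216 \cdot 9 = 1944$)
$\frac{r{\left(k \right)}}{-6923} P = - \frac{74}{-6923} \cdot 456 = \left(-74\right) \left(- \frac{1}{6923}\right) 456 = \frac{74}{6923} \cdot 456 = \frac{33744}{6923}$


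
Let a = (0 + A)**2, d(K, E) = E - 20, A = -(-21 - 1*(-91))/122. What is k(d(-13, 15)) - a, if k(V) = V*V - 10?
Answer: 54590/3721 ≈ 14.671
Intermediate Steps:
A = -35/61 (A = -(-21 + 91)/122 = -70/122 = -1*35/61 = -35/61 ≈ -0.57377)
d(K, E) = -20 + E
k(V) = -10 + V**2 (k(V) = V**2 - 10 = -10 + V**2)
a = 1225/3721 (a = (0 - 35/61)**2 = (-35/61)**2 = 1225/3721 ≈ 0.32921)
k(d(-13, 15)) - a = (-10 + (-20 + 15)**2) - 1*1225/3721 = (-10 + (-5)**2) - 1225/3721 = (-10 + 25) - 1225/3721 = 15 - 1225/3721 = 54590/3721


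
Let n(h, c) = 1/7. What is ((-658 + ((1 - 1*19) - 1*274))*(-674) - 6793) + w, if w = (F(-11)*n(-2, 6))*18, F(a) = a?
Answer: 4434351/7 ≈ 6.3348e+5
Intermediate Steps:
n(h, c) = ⅐
w = -198/7 (w = -11*⅐*18 = -11/7*18 = -198/7 ≈ -28.286)
((-658 + ((1 - 1*19) - 1*274))*(-674) - 6793) + w = ((-658 + ((1 - 1*19) - 1*274))*(-674) - 6793) - 198/7 = ((-658 + ((1 - 19) - 274))*(-674) - 6793) - 198/7 = ((-658 + (-18 - 274))*(-674) - 6793) - 198/7 = ((-658 - 292)*(-674) - 6793) - 198/7 = (-950*(-674) - 6793) - 198/7 = (640300 - 6793) - 198/7 = 633507 - 198/7 = 4434351/7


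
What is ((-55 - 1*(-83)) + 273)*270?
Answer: 81270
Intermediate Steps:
((-55 - 1*(-83)) + 273)*270 = ((-55 + 83) + 273)*270 = (28 + 273)*270 = 301*270 = 81270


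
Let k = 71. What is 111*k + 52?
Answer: 7933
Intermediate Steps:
111*k + 52 = 111*71 + 52 = 7881 + 52 = 7933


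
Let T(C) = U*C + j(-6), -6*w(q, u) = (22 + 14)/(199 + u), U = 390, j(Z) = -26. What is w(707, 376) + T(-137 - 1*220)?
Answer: -80072206/575 ≈ -1.3926e+5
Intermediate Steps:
w(q, u) = -6/(199 + u) (w(q, u) = -(22 + 14)/(6*(199 + u)) = -6/(199 + u))
T(C) = -26 + 390*C (T(C) = 390*C - 26 = -26 + 390*C)
w(707, 376) + T(-137 - 1*220) = -6/(199 + 376) + (-26 + 390*(-137 - 1*220)) = -6/575 + (-26 + 390*(-137 - 220)) = -6*1/575 + (-26 + 390*(-357)) = -6/575 + (-26 - 139230) = -6/575 - 139256 = -80072206/575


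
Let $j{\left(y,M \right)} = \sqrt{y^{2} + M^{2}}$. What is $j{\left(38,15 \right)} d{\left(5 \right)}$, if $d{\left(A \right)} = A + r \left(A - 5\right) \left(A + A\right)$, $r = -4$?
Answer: $5 \sqrt{1669} \approx 204.27$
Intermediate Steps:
$j{\left(y,M \right)} = \sqrt{M^{2} + y^{2}}$
$d{\left(A \right)} = A - 8 A \left(-5 + A\right)$ ($d{\left(A \right)} = A - 4 \left(A - 5\right) \left(A + A\right) = A - 4 \left(-5 + A\right) 2 A = A - 4 \cdot 2 A \left(-5 + A\right) = A - 8 A \left(-5 + A\right)$)
$j{\left(38,15 \right)} d{\left(5 \right)} = \sqrt{15^{2} + 38^{2}} \cdot 5 \left(41 - 40\right) = \sqrt{225 + 1444} \cdot 5 \left(41 - 40\right) = \sqrt{1669} \cdot 5 \cdot 1 = \sqrt{1669} \cdot 5 = 5 \sqrt{1669}$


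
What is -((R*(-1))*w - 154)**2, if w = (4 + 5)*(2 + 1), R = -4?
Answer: -2116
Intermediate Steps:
w = 27 (w = 9*3 = 27)
-((R*(-1))*w - 154)**2 = -(-4*(-1)*27 - 154)**2 = -(4*27 - 154)**2 = -(108 - 154)**2 = -1*(-46)**2 = -1*2116 = -2116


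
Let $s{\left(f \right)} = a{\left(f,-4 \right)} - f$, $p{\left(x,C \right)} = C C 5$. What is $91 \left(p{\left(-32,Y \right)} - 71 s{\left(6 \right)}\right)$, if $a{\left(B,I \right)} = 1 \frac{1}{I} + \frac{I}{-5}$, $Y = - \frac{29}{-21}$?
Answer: $\frac{45460987}{1260} \approx 36080.0$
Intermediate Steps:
$Y = \frac{29}{21}$ ($Y = \left(-29\right) \left(- \frac{1}{21}\right) = \frac{29}{21} \approx 1.381$)
$p{\left(x,C \right)} = 5 C^{2}$ ($p{\left(x,C \right)} = C^{2} \cdot 5 = 5 C^{2}$)
$a{\left(B,I \right)} = \frac{1}{I} - \frac{I}{5}$ ($a{\left(B,I \right)} = \frac{1}{I} + I \left(- \frac{1}{5}\right) = \frac{1}{I} - \frac{I}{5}$)
$s{\left(f \right)} = \frac{11}{20} - f$ ($s{\left(f \right)} = \left(\frac{1}{-4} - - \frac{4}{5}\right) - f = \left(- \frac{1}{4} + \frac{4}{5}\right) - f = \frac{11}{20} - f$)
$91 \left(p{\left(-32,Y \right)} - 71 s{\left(6 \right)}\right) = 91 \left(5 \left(\frac{29}{21}\right)^{2} - 71 \left(\frac{11}{20} - 6\right)\right) = 91 \left(5 \cdot \frac{841}{441} - 71 \left(\frac{11}{20} - 6\right)\right) = 91 \left(\frac{4205}{441} - - \frac{7739}{20}\right) = 91 \left(\frac{4205}{441} + \frac{7739}{20}\right) = 91 \cdot \frac{3496999}{8820} = \frac{45460987}{1260}$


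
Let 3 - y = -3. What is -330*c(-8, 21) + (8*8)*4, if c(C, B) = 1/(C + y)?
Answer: 421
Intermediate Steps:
y = 6 (y = 3 - 1*(-3) = 3 + 3 = 6)
c(C, B) = 1/(6 + C) (c(C, B) = 1/(C + 6) = 1/(6 + C))
-330*c(-8, 21) + (8*8)*4 = -330/(6 - 8) + (8*8)*4 = -330/(-2) + 64*4 = -330*(-1/2) + 256 = 165 + 256 = 421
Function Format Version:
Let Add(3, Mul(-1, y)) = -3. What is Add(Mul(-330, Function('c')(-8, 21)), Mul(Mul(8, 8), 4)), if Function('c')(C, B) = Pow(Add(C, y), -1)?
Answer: 421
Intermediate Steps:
y = 6 (y = Add(3, Mul(-1, -3)) = Add(3, 3) = 6)
Function('c')(C, B) = Pow(Add(6, C), -1) (Function('c')(C, B) = Pow(Add(C, 6), -1) = Pow(Add(6, C), -1))
Add(Mul(-330, Function('c')(-8, 21)), Mul(Mul(8, 8), 4)) = Add(Mul(-330, Pow(Add(6, -8), -1)), Mul(Mul(8, 8), 4)) = Add(Mul(-330, Pow(-2, -1)), Mul(64, 4)) = Add(Mul(-330, Rational(-1, 2)), 256) = Add(165, 256) = 421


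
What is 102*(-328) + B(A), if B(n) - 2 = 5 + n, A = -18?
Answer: -33467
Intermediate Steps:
B(n) = 7 + n (B(n) = 2 + (5 + n) = 7 + n)
102*(-328) + B(A) = 102*(-328) + (7 - 18) = -33456 - 11 = -33467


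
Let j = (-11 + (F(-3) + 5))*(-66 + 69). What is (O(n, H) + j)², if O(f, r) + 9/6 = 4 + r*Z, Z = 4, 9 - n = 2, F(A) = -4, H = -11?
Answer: 20449/4 ≈ 5112.3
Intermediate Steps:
n = 7 (n = 9 - 1*2 = 9 - 2 = 7)
O(f, r) = 5/2 + 4*r (O(f, r) = -3/2 + (4 + r*4) = -3/2 + (4 + 4*r) = 5/2 + 4*r)
j = -30 (j = (-11 + (-4 + 5))*(-66 + 69) = (-11 + 1)*3 = -10*3 = -30)
(O(n, H) + j)² = ((5/2 + 4*(-11)) - 30)² = ((5/2 - 44) - 30)² = (-83/2 - 30)² = (-143/2)² = 20449/4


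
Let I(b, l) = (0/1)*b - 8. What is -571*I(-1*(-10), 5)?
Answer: 4568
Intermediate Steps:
I(b, l) = -8 (I(b, l) = (0*1)*b - 8 = 0*b - 8 = 0 - 8 = -8)
-571*I(-1*(-10), 5) = -571*(-8) = 4568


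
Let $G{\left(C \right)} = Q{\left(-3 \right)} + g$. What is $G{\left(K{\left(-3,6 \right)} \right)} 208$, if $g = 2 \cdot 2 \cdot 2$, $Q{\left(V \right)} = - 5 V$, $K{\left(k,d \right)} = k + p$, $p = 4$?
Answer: $4784$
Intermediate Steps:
$K{\left(k,d \right)} = 4 + k$ ($K{\left(k,d \right)} = k + 4 = 4 + k$)
$g = 8$ ($g = 4 \cdot 2 = 8$)
$G{\left(C \right)} = 23$ ($G{\left(C \right)} = \left(-5\right) \left(-3\right) + 8 = 15 + 8 = 23$)
$G{\left(K{\left(-3,6 \right)} \right)} 208 = 23 \cdot 208 = 4784$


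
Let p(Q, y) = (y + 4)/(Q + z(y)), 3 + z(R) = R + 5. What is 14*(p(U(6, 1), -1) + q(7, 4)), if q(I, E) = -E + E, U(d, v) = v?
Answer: 21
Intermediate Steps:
q(I, E) = 0
z(R) = 2 + R (z(R) = -3 + (R + 5) = -3 + (5 + R) = 2 + R)
p(Q, y) = (4 + y)/(2 + Q + y) (p(Q, y) = (y + 4)/(Q + (2 + y)) = (4 + y)/(2 + Q + y))
14*(p(U(6, 1), -1) + q(7, 4)) = 14*((4 - 1)/(2 + 1 - 1) + 0) = 14*(3/2 + 0) = 14*(3/2) = 21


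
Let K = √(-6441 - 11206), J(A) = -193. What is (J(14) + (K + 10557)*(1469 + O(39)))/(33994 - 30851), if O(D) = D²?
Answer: 31565237/3143 + 2990*I*√17647/3143 ≈ 10043.0 + 126.38*I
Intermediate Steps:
K = I*√17647 (K = √(-17647) = I*√17647 ≈ 132.84*I)
(J(14) + (K + 10557)*(1469 + O(39)))/(33994 - 30851) = (-193 + (I*√17647 + 10557)*(1469 + 39²))/(33994 - 30851) = (-193 + (10557 + I*√17647)*(1469 + 1521))/3143 = (-193 + (10557 + I*√17647)*2990)*(1/3143) = (-193 + (31565430 + 2990*I*√17647))*(1/3143) = (31565237 + 2990*I*√17647)*(1/3143) = 31565237/3143 + 2990*I*√17647/3143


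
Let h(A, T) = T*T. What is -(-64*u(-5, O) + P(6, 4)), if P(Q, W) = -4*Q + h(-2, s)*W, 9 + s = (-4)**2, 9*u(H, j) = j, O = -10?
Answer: -2188/9 ≈ -243.11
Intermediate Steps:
u(H, j) = j/9
s = 7 (s = -9 + (-4)**2 = -9 + 16 = 7)
h(A, T) = T**2
P(Q, W) = -4*Q + 49*W (P(Q, W) = -4*Q + 7**2*W = -4*Q + 49*W)
-(-64*u(-5, O) + P(6, 4)) = -(-64*(-10)/9 + (-4*6 + 49*4)) = -(-64*(-10/9) + (-24 + 196)) = -(640/9 + 172) = -1*2188/9 = -2188/9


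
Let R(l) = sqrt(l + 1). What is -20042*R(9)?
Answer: -20042*sqrt(10) ≈ -63378.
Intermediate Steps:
R(l) = sqrt(1 + l)
-20042*R(9) = -20042*sqrt(1 + 9) = -20042*sqrt(10)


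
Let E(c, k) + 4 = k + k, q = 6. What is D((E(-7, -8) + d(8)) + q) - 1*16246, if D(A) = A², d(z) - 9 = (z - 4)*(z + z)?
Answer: -12765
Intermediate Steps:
E(c, k) = -4 + 2*k (E(c, k) = -4 + (k + k) = -4 + 2*k)
d(z) = 9 + 2*z*(-4 + z) (d(z) = 9 + (z - 4)*(z + z) = 9 + (-4 + z)*(2*z) = 9 + 2*z*(-4 + z))
D((E(-7, -8) + d(8)) + q) - 1*16246 = (((-4 + 2*(-8)) + (9 - 8*8 + 2*8²)) + 6)² - 1*16246 = (((-4 - 16) + (9 - 64 + 2*64)) + 6)² - 16246 = ((-20 + (9 - 64 + 128)) + 6)² - 16246 = ((-20 + 73) + 6)² - 16246 = (53 + 6)² - 16246 = 59² - 16246 = 3481 - 16246 = -12765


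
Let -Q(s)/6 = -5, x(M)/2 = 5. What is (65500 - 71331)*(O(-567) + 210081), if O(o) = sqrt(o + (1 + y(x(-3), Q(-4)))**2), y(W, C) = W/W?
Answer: -1224982311 - 5831*I*sqrt(563) ≈ -1.225e+9 - 1.3836e+5*I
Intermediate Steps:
x(M) = 10 (x(M) = 2*5 = 10)
Q(s) = 30 (Q(s) = -6*(-5) = 30)
y(W, C) = 1
O(o) = sqrt(4 + o) (O(o) = sqrt(o + (1 + 1)**2) = sqrt(o + 2**2) = sqrt(o + 4) = sqrt(4 + o))
(65500 - 71331)*(O(-567) + 210081) = (65500 - 71331)*(sqrt(4 - 567) + 210081) = -5831*(sqrt(-563) + 210081) = -5831*(I*sqrt(563) + 210081) = -5831*(210081 + I*sqrt(563)) = -1224982311 - 5831*I*sqrt(563)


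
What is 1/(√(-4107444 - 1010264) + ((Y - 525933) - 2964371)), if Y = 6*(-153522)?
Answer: -1102859/4865193174951 - I*√1279427/9730386349902 ≈ -2.2668e-7 - 1.1625e-10*I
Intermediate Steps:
Y = -921132
1/(√(-4107444 - 1010264) + ((Y - 525933) - 2964371)) = 1/(√(-4107444 - 1010264) + ((-921132 - 525933) - 2964371)) = 1/(√(-5117708) + (-1447065 - 2964371)) = 1/(2*I*√1279427 - 4411436) = 1/(-4411436 + 2*I*√1279427)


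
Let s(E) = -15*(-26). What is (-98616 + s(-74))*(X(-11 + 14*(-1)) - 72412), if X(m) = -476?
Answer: 7159496688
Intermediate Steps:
s(E) = 390
(-98616 + s(-74))*(X(-11 + 14*(-1)) - 72412) = (-98616 + 390)*(-476 - 72412) = -98226*(-72888) = 7159496688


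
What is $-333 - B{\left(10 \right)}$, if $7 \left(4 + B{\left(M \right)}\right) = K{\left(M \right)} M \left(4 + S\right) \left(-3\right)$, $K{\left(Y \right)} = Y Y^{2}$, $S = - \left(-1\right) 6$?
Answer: $\frac{297697}{7} \approx 42528.0$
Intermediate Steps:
$S = 6$ ($S = \left(-1\right) \left(-6\right) = 6$)
$K{\left(Y \right)} = Y^{3}$
$B{\left(M \right)} = -4 - \frac{30 M^{4}}{7}$ ($B{\left(M \right)} = -4 + \frac{M^{3} M \left(4 + 6\right) \left(-3\right)}{7} = -4 + \frac{M^{4} \cdot 10 \left(-3\right)}{7} = -4 + \frac{M^{4} \left(-30\right)}{7} = -4 + \frac{\left(-30\right) M^{4}}{7} = -4 - \frac{30 M^{4}}{7}$)
$-333 - B{\left(10 \right)} = -333 - \left(-4 - \frac{30 \cdot 10^{4}}{7}\right) = -333 - \left(-4 - \frac{300000}{7}\right) = -333 - - \frac{300028}{7} = -333 + \frac{300028}{7} = \frac{297697}{7}$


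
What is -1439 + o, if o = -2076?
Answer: -3515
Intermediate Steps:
-1439 + o = -1439 - 2076 = -3515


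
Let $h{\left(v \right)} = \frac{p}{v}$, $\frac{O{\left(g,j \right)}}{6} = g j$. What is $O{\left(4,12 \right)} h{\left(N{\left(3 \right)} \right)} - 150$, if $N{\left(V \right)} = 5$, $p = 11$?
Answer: $\frac{2418}{5} \approx 483.6$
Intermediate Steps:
$O{\left(g,j \right)} = 6 g j$
$h{\left(v \right)} = \frac{11}{v}$
$O{\left(4,12 \right)} h{\left(N{\left(3 \right)} \right)} - 150 = 6 \cdot 4 \cdot 12 \cdot \frac{11}{5} - 150 = 288 \cdot 11 \cdot \frac{1}{5} - 150 = 288 \cdot \frac{11}{5} - 150 = \frac{3168}{5} - 150 = \frac{2418}{5}$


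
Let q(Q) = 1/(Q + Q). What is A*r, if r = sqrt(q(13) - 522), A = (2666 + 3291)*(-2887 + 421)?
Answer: -7344981*I*sqrt(352846)/13 ≈ -3.3561e+8*I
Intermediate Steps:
q(Q) = 1/(2*Q)
A = -14689962 (A = 5957*(-2466) = -14689962)
r = I*sqrt(352846)/26 (r = sqrt((1/2)/13 - 522) = sqrt((1/2)*(1/13) - 522) = sqrt(1/26 - 522) = sqrt(-13571/26) = I*sqrt(352846)/26 ≈ 22.846*I)
A*r = -7344981*I*sqrt(352846)/13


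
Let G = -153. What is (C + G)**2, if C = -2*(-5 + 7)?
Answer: 24649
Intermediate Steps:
C = -4 (C = -2*2 = -4)
(C + G)**2 = (-4 - 153)**2 = (-157)**2 = 24649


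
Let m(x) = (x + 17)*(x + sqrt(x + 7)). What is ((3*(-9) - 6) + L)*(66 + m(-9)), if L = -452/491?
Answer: 99930/491 - 133240*I*sqrt(2)/491 ≈ 203.52 - 383.77*I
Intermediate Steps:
L = -452/491 (L = -452*1/491 = -452/491 ≈ -0.92057)
m(x) = (17 + x)*(x + sqrt(7 + x))
((3*(-9) - 6) + L)*(66 + m(-9)) = ((3*(-9) - 6) - 452/491)*(66 + ((-9)**2 + 17*(-9) + 17*sqrt(7 - 9) - 9*sqrt(7 - 9))) = ((-27 - 6) - 452/491)*(66 + (81 - 153 + 17*sqrt(-2) - 9*I*sqrt(2))) = (-33 - 452/491)*(66 + (81 - 153 + 17*(I*sqrt(2)) - 9*I*sqrt(2))) = -16655*(66 + (81 - 153 + 17*I*sqrt(2) - 9*I*sqrt(2)))/491 = -16655*(66 + (-72 + 8*I*sqrt(2)))/491 = -16655*(-6 + 8*I*sqrt(2))/491 = 99930/491 - 133240*I*sqrt(2)/491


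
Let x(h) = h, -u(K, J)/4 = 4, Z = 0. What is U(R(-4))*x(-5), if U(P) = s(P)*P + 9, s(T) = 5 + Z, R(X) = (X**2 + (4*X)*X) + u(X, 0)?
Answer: -1645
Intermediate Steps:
u(K, J) = -16 (u(K, J) = -4*4 = -16)
R(X) = -16 + 5*X**2 (R(X) = (X**2 + (4*X)*X) - 16 = (X**2 + 4*X**2) - 16 = 5*X**2 - 16 = -16 + 5*X**2)
s(T) = 5 (s(T) = 5 + 0 = 5)
U(P) = 9 + 5*P (U(P) = 5*P + 9 = 9 + 5*P)
U(R(-4))*x(-5) = (9 + 5*(-16 + 5*(-4)**2))*(-5) = (9 + 5*(-16 + 5*16))*(-5) = (9 + 5*(-16 + 80))*(-5) = (9 + 5*64)*(-5) = (9 + 320)*(-5) = 329*(-5) = -1645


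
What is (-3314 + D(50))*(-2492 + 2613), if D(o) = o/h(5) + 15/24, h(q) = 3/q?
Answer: -9380041/24 ≈ -3.9084e+5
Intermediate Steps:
D(o) = 5/8 + 5*o/3 (D(o) = o/((3/5)) + 15/24 = o/((3*(1/5))) + 15*(1/24) = o/(3/5) + 5/8 = o*(5/3) + 5/8 = 5*o/3 + 5/8 = 5/8 + 5*o/3)
(-3314 + D(50))*(-2492 + 2613) = (-3314 + (5/8 + (5/3)*50))*(-2492 + 2613) = (-3314 + (5/8 + 250/3))*121 = (-3314 + 2015/24)*121 = -77521/24*121 = -9380041/24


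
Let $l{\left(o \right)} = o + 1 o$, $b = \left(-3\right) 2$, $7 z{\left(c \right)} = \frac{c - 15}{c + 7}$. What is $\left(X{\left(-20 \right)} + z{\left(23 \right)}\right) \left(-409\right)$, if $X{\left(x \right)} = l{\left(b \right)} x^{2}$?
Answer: $\frac{206134364}{105} \approx 1.9632 \cdot 10^{6}$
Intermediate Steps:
$z{\left(c \right)} = \frac{-15 + c}{7 \left(7 + c\right)}$ ($z{\left(c \right)} = \frac{\left(c - 15\right) \frac{1}{c + 7}}{7} = \frac{\left(-15 + c\right) \frac{1}{7 + c}}{7} = \frac{\frac{1}{7 + c} \left(-15 + c\right)}{7} = \frac{-15 + c}{7 \left(7 + c\right)}$)
$b = -6$
$l{\left(o \right)} = 2 o$ ($l{\left(o \right)} = o + o = 2 o$)
$X{\left(x \right)} = - 12 x^{2}$ ($X{\left(x \right)} = 2 \left(-6\right) x^{2} = - 12 x^{2}$)
$\left(X{\left(-20 \right)} + z{\left(23 \right)}\right) \left(-409\right) = \left(- 12 \left(-20\right)^{2} + \frac{-15 + 23}{7 \left(7 + 23\right)}\right) \left(-409\right) = \left(\left(-12\right) 400 + \frac{1}{7} \cdot \frac{1}{30} \cdot 8\right) \left(-409\right) = \left(-4800 + \frac{1}{7} \cdot \frac{1}{30} \cdot 8\right) \left(-409\right) = \left(-4800 + \frac{4}{105}\right) \left(-409\right) = \left(- \frac{503996}{105}\right) \left(-409\right) = \frac{206134364}{105}$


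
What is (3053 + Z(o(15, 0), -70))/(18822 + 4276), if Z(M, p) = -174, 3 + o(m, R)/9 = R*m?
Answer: 2879/23098 ≈ 0.12464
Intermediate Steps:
o(m, R) = -27 + 9*R*m (o(m, R) = -27 + 9*(R*m) = -27 + 9*R*m)
(3053 + Z(o(15, 0), -70))/(18822 + 4276) = (3053 - 174)/(18822 + 4276) = 2879/23098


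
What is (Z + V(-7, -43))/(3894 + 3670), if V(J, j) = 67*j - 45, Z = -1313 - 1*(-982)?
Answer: -3257/7564 ≈ -0.43059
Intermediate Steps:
Z = -331 (Z = -1313 + 982 = -331)
V(J, j) = -45 + 67*j
(Z + V(-7, -43))/(3894 + 3670) = (-331 + (-45 + 67*(-43)))/(3894 + 3670) = (-331 + (-45 - 2881))/7564 = (-331 - 2926)*(1/7564) = -3257*1/7564 = -3257/7564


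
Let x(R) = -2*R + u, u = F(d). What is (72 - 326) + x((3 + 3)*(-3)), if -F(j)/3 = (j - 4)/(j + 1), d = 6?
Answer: -1532/7 ≈ -218.86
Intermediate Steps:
F(j) = -3*(-4 + j)/(1 + j) (F(j) = -3*(j - 4)/(j + 1) = -3*(-4 + j)/(1 + j))
u = -6/7 (u = 3*(4 - 1*6)/(1 + 6) = 3*(4 - 6)/7 = 3*(⅐)*(-2) = -6/7 ≈ -0.85714)
x(R) = -6/7 - 2*R (x(R) = -2*R - 6/7 = -6/7 - 2*R)
(72 - 326) + x((3 + 3)*(-3)) = (72 - 326) + (-6/7 - 2*(3 + 3)*(-3)) = -254 + (-6/7 - 12*(-3)) = -254 + (-6/7 - 2*(-18)) = -254 + (-6/7 + 36) = -254 + 246/7 = -1532/7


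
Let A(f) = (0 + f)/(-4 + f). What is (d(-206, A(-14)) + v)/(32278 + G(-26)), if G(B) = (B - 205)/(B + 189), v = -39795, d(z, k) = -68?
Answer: -6497669/5261083 ≈ -1.2350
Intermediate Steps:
A(f) = f/(-4 + f)
G(B) = (-205 + B)/(189 + B)
(d(-206, A(-14)) + v)/(32278 + G(-26)) = (-68 - 39795)/(32278 + (-205 - 26)/(189 - 26)) = -39863/(32278 - 231/163) = -39863/5261083/163 = -39863*163/5261083 = -6497669/5261083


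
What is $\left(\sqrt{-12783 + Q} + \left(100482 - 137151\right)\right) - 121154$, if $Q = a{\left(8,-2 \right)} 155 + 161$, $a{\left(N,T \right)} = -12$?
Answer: $-157823 + i \sqrt{14482} \approx -1.5782 \cdot 10^{5} + 120.34 i$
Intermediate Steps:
$Q = -1699$ ($Q = \left(-12\right) 155 + 161 = -1860 + 161 = -1699$)
$\left(\sqrt{-12783 + Q} + \left(100482 - 137151\right)\right) - 121154 = \left(\sqrt{-12783 - 1699} + \left(100482 - 137151\right)\right) - 121154 = \left(\sqrt{-14482} + \left(100482 - 137151\right)\right) - 121154 = \left(i \sqrt{14482} - 36669\right) - 121154 = \left(-36669 + i \sqrt{14482}\right) - 121154 = -157823 + i \sqrt{14482}$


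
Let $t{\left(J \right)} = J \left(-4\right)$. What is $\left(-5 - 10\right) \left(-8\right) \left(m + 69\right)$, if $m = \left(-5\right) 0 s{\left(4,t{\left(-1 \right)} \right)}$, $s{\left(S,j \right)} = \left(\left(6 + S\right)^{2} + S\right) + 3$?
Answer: $8280$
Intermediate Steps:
$t{\left(J \right)} = - 4 J$
$s{\left(S,j \right)} = 3 + S + \left(6 + S\right)^{2}$ ($s{\left(S,j \right)} = \left(S + \left(6 + S\right)^{2}\right) + 3 = 3 + S + \left(6 + S\right)^{2}$)
$m = 0$ ($m = \left(-5\right) 0 \left(3 + 4 + \left(6 + 4\right)^{2}\right) = 0 \left(3 + 4 + 10^{2}\right) = 0 \left(3 + 4 + 100\right) = 0 \cdot 107 = 0$)
$\left(-5 - 10\right) \left(-8\right) \left(m + 69\right) = \left(-5 - 10\right) \left(-8\right) \left(0 + 69\right) = \left(-15\right) \left(-8\right) 69 = 120 \cdot 69 = 8280$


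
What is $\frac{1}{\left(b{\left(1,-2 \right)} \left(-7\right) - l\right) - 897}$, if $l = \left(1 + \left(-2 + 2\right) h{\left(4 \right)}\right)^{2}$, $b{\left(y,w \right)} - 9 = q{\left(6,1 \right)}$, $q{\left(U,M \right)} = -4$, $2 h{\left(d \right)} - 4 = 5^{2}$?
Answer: $- \frac{1}{933} \approx -0.0010718$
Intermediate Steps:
$h{\left(d \right)} = \frac{29}{2}$ ($h{\left(d \right)} = 2 + \frac{5^{2}}{2} = 2 + \frac{1}{2} \cdot 25 = 2 + \frac{25}{2} = \frac{29}{2}$)
$b{\left(y,w \right)} = 5$ ($b{\left(y,w \right)} = 9 - 4 = 5$)
$l = 1$ ($l = \left(1 + \left(-2 + 2\right) \frac{29}{2}\right)^{2} = \left(1 + 0 \cdot \frac{29}{2}\right)^{2} = \left(1 + 0\right)^{2} = 1^{2} = 1$)
$\frac{1}{\left(b{\left(1,-2 \right)} \left(-7\right) - l\right) - 897} = \frac{1}{\left(5 \left(-7\right) - 1\right) - 897} = \frac{1}{\left(-35 - 1\right) - 897} = \frac{1}{-36 - 897} = \frac{1}{-933} = - \frac{1}{933}$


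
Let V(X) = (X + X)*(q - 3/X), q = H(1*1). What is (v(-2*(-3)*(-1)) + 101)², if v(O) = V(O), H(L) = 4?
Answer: 2209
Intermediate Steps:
q = 4
V(X) = 2*X*(4 - 3/X) (V(X) = (X + X)*(4 - 3/X) = (2*X)*(4 - 3/X) = 2*X*(4 - 3/X))
v(O) = -6 + 8*O
(v(-2*(-3)*(-1)) + 101)² = ((-6 + 8*(-2*(-3)*(-1))) + 101)² = ((-6 + 8*(6*(-1))) + 101)² = ((-6 + 8*(-6)) + 101)² = ((-6 - 48) + 101)² = (-54 + 101)² = 47² = 2209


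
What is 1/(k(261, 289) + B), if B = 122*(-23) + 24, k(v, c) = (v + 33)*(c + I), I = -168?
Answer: 1/32792 ≈ 3.0495e-5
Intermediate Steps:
k(v, c) = (-168 + c)*(33 + v) (k(v, c) = (v + 33)*(c - 168) = (33 + v)*(-168 + c) = (-168 + c)*(33 + v))
B = -2782 (B = -2806 + 24 = -2782)
1/(k(261, 289) + B) = 1/((-5544 - 168*261 + 33*289 + 289*261) - 2782) = 1/((-5544 - 43848 + 9537 + 75429) - 2782) = 1/(35574 - 2782) = 1/32792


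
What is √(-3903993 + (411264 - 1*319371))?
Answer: 10*I*√38121 ≈ 1952.5*I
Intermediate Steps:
√(-3903993 + (411264 - 1*319371)) = √(-3903993 + (411264 - 319371)) = √(-3903993 + 91893) = √(-3812100) = 10*I*√38121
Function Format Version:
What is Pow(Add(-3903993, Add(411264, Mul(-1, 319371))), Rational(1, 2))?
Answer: Mul(10, I, Pow(38121, Rational(1, 2))) ≈ Mul(1952.5, I)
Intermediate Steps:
Pow(Add(-3903993, Add(411264, Mul(-1, 319371))), Rational(1, 2)) = Pow(Add(-3903993, Add(411264, -319371)), Rational(1, 2)) = Pow(Add(-3903993, 91893), Rational(1, 2)) = Pow(-3812100, Rational(1, 2)) = Mul(10, I, Pow(38121, Rational(1, 2)))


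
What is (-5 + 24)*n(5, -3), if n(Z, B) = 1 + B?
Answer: -38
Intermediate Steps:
(-5 + 24)*n(5, -3) = (-5 + 24)*(1 - 3) = 19*(-2) = -38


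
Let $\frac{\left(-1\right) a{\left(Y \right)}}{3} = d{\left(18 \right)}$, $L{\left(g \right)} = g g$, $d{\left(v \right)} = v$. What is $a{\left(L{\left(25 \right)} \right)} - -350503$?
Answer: $350449$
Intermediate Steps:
$L{\left(g \right)} = g^{2}$
$a{\left(Y \right)} = -54$ ($a{\left(Y \right)} = \left(-3\right) 18 = -54$)
$a{\left(L{\left(25 \right)} \right)} - -350503 = -54 - -350503 = -54 + 350503 = 350449$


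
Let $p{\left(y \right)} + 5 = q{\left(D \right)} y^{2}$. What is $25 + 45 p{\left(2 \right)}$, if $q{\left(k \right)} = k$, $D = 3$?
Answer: $340$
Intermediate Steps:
$p{\left(y \right)} = -5 + 3 y^{2}$
$25 + 45 p{\left(2 \right)} = 25 + 45 \left(-5 + 3 \cdot 2^{2}\right) = 25 + 45 \left(-5 + 3 \cdot 4\right) = 25 + 45 \left(-5 + 12\right) = 25 + 45 \cdot 7 = 25 + 315 = 340$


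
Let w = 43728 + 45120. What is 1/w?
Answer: 1/88848 ≈ 1.1255e-5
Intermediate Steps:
w = 88848
1/w = 1/88848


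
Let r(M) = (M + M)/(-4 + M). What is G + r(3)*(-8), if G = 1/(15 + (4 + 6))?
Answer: 1201/25 ≈ 48.040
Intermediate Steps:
G = 1/25 (G = 1/(15 + 10) = 1/25 ≈ 0.040000)
r(M) = 2*M/(-4 + M) (r(M) = (2*M)/(-4 + M) = 2*M/(-4 + M))
G + r(3)*(-8) = 1/25 + (2*3/(-4 + 3))*(-8) = 1/25 + (2*3/(-1))*(-8) = 1/25 + (2*3*(-1))*(-8) = 1/25 - 6*(-8) = 1/25 + 48 = 1201/25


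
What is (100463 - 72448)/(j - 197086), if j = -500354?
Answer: -5603/139488 ≈ -0.040168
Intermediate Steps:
(100463 - 72448)/(j - 197086) = (100463 - 72448)/(-500354 - 197086) = 28015/(-697440) = 28015*(-1/697440) = -5603/139488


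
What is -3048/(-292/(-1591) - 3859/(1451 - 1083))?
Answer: 1784567424/6032213 ≈ 295.84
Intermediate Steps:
-3048/(-292/(-1591) - 3859/(1451 - 1083)) = -3048/(-292*(-1/1591) - 3859/368) = -3048/(292/1591 - 3859*1/368) = -3048/(292/1591 - 3859/368) = -3048/(-6032213/585488) = -3048*(-585488/6032213) = 1784567424/6032213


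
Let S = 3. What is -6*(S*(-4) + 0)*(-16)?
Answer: -1152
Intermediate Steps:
-6*(S*(-4) + 0)*(-16) = -6*(3*(-4) + 0)*(-16) = -6*(-12 + 0)*(-16) = -6*(-12)*(-16) = 72*(-16) = -1152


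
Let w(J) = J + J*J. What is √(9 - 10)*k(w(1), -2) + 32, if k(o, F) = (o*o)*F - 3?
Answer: 32 - 11*I ≈ 32.0 - 11.0*I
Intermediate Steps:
w(J) = J + J²
k(o, F) = -3 + F*o² (k(o, F) = o²*F - 3 = F*o² - 3 = -3 + F*o²)
√(9 - 10)*k(w(1), -2) + 32 = √(9 - 10)*(-3 - 2*(1 + 1)²) + 32 = √(-1)*(-3 - 2*(1*2)²) + 32 = I*(-3 - 2*2²) + 32 = I*(-3 - 2*4) + 32 = I*(-3 - 8) + 32 = I*(-11) + 32 = -11*I + 32 = 32 - 11*I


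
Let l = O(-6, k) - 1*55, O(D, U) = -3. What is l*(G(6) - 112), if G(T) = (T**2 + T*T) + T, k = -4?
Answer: 1972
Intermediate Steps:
G(T) = T + 2*T**2 (G(T) = (T**2 + T**2) + T = 2*T**2 + T = T + 2*T**2)
l = -58 (l = -3 - 1*55 = -3 - 55 = -58)
l*(G(6) - 112) = -58*(6*(1 + 2*6) - 112) = -58*(6*(1 + 12) - 112) = -58*(6*13 - 112) = -58*(78 - 112) = -58*(-34) = 1972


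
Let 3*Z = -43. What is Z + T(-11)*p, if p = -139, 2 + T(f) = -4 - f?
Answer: -2128/3 ≈ -709.33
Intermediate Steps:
Z = -43/3 (Z = (⅓)*(-43) = -43/3 ≈ -14.333)
T(f) = -6 - f (T(f) = -2 + (-4 - f) = -6 - f)
Z + T(-11)*p = -43/3 + (-6 - 1*(-11))*(-139) = -43/3 + (-6 + 11)*(-139) = -43/3 + 5*(-139) = -43/3 - 695 = -2128/3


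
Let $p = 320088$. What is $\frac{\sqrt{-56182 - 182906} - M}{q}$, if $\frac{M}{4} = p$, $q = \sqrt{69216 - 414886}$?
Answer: $\frac{2 \sqrt{5165346810}}{172835} + \frac{640176 i \sqrt{345670}}{172835} \approx 0.83166 + 2177.7 i$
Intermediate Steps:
$q = i \sqrt{345670}$ ($q = \sqrt{-345670} = i \sqrt{345670} \approx 587.94 i$)
$M = 1280352$ ($M = 4 \cdot 320088 = 1280352$)
$\frac{\sqrt{-56182 - 182906} - M}{q} = \frac{\sqrt{-56182 - 182906} - 1280352}{i \sqrt{345670}} = \left(\sqrt{-239088} - 1280352\right) \left(- \frac{i \sqrt{345670}}{345670}\right) = \left(4 i \sqrt{14943} - 1280352\right) \left(- \frac{i \sqrt{345670}}{345670}\right) = \left(-1280352 + 4 i \sqrt{14943}\right) \left(- \frac{i \sqrt{345670}}{345670}\right) = - \frac{i \sqrt{345670} \left(-1280352 + 4 i \sqrt{14943}\right)}{345670}$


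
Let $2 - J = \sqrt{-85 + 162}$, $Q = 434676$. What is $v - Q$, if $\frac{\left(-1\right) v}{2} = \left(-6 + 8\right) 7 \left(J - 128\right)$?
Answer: $-431148 + 28 \sqrt{77} \approx -4.309 \cdot 10^{5}$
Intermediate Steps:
$J = 2 - \sqrt{77}$ ($J = 2 - \sqrt{-85 + 162} = 2 - \sqrt{77} \approx -6.775$)
$v = 3528 + 28 \sqrt{77}$ ($v = - 2 \left(-6 + 8\right) 7 \left(\left(2 - \sqrt{77}\right) - 128\right) = - 2 \cdot 2 \cdot 7 \left(-126 - \sqrt{77}\right) = - 2 \cdot 14 \left(-126 - \sqrt{77}\right) = - 2 \left(-1764 - 14 \sqrt{77}\right) = 3528 + 28 \sqrt{77} \approx 3773.7$)
$v - Q = \left(3528 + 28 \sqrt{77}\right) - 434676 = -431148 + 28 \sqrt{77}$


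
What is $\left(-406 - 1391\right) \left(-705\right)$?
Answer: $1266885$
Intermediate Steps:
$\left(-406 - 1391\right) \left(-705\right) = \left(-1797\right) \left(-705\right) = 1266885$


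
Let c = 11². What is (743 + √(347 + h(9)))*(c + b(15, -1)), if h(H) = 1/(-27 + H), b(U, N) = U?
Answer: 101048 + 68*√12490/3 ≈ 1.0358e+5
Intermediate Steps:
c = 121
(743 + √(347 + h(9)))*(c + b(15, -1)) = (743 + √(347 + 1/(-27 + 9)))*(121 + 15) = (743 + √(347 + 1/(-18)))*136 = (743 + √(347 - 1/18))*136 = (743 + √(6245/18))*136 = (743 + √12490/6)*136 = 101048 + 68*√12490/3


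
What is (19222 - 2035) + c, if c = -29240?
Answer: -12053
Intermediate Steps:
(19222 - 2035) + c = (19222 - 2035) - 29240 = 17187 - 29240 = -12053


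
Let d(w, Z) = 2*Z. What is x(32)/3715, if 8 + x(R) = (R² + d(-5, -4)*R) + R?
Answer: 792/3715 ≈ 0.21319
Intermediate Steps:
x(R) = -8 + R² - 7*R (x(R) = -8 + ((R² + (2*(-4))*R) + R) = -8 + ((R² - 8*R) + R) = -8 + (R² - 7*R) = -8 + R² - 7*R)
x(32)/3715 = (-8 + 32² - 7*32)/3715 = (-8 + 1024 - 224)*(1/3715) = 792*(1/3715) = 792/3715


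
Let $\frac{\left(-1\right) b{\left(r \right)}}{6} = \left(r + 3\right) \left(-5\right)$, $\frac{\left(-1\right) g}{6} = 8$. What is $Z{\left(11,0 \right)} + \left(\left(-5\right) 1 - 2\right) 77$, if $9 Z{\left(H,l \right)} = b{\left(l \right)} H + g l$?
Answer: $-429$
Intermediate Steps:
$g = -48$ ($g = \left(-6\right) 8 = -48$)
$b{\left(r \right)} = 90 + 30 r$ ($b{\left(r \right)} = - 6 \left(r + 3\right) \left(-5\right) = - 6 \left(3 + r\right) \left(-5\right) = - 6 \left(-15 - 5 r\right) = 90 + 30 r$)
$Z{\left(H,l \right)} = - \frac{16 l}{3} + \frac{H \left(90 + 30 l\right)}{9}$ ($Z{\left(H,l \right)} = \frac{\left(90 + 30 l\right) H - 48 l}{9} = \frac{H \left(90 + 30 l\right) - 48 l}{9} = \frac{- 48 l + H \left(90 + 30 l\right)}{9} = - \frac{16 l}{3} + \frac{H \left(90 + 30 l\right)}{9}$)
$Z{\left(11,0 \right)} + \left(\left(-5\right) 1 - 2\right) 77 = \left(\left(- \frac{16}{3}\right) 0 + \frac{10}{3} \cdot 11 \left(3 + 0\right)\right) + \left(\left(-5\right) 1 - 2\right) 77 = \left(0 + \frac{10}{3} \cdot 11 \cdot 3\right) + \left(-5 - 2\right) 77 = \left(0 + 110\right) - 539 = 110 - 539 = -429$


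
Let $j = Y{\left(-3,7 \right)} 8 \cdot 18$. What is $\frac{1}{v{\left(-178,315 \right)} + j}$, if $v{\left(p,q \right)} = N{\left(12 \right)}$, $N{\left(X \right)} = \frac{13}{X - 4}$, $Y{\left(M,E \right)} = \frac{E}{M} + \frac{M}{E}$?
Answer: $- \frac{56}{22181} \approx -0.0025247$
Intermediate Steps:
$N{\left(X \right)} = \frac{13}{-4 + X}$
$v{\left(p,q \right)} = \frac{13}{8}$ ($v{\left(p,q \right)} = \frac{13}{-4 + 12} = \frac{13}{8}$)
$j = - \frac{2784}{7}$ ($j = \left(\frac{7}{-3} - \frac{3}{7}\right) 8 \cdot 18 = \left(7 \left(- \frac{1}{3}\right) - \frac{3}{7}\right) 8 \cdot 18 = \left(- \frac{7}{3} - \frac{3}{7}\right) 8 \cdot 18 = \left(- \frac{58}{21}\right) 8 \cdot 18 = \left(- \frac{464}{21}\right) 18 = - \frac{2784}{7} \approx -397.71$)
$\frac{1}{v{\left(-178,315 \right)} + j} = \frac{1}{\frac{13}{8} - \frac{2784}{7}} = \frac{1}{- \frac{22181}{56}} = - \frac{56}{22181}$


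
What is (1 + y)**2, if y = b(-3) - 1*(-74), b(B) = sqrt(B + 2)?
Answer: (75 + I)**2 ≈ 5624.0 + 150.0*I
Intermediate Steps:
b(B) = sqrt(2 + B)
y = 74 + I (y = sqrt(2 - 3) - 1*(-74) = sqrt(-1) + 74 = I + 74 = 74 + I ≈ 74.0 + 1.0*I)
(1 + y)**2 = (1 + (74 + I))**2 = (75 + I)**2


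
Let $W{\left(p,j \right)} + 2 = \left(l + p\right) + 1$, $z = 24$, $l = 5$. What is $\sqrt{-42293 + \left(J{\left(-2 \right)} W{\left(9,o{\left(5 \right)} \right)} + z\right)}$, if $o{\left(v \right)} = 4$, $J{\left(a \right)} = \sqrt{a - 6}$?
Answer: $\sqrt{-42269 + 26 i \sqrt{2}} \approx 0.0894 + 205.59 i$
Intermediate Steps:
$J{\left(a \right)} = \sqrt{-6 + a}$
$W{\left(p,j \right)} = 4 + p$ ($W{\left(p,j \right)} = -2 + \left(\left(5 + p\right) + 1\right) = -2 + \left(6 + p\right) = 4 + p$)
$\sqrt{-42293 + \left(J{\left(-2 \right)} W{\left(9,o{\left(5 \right)} \right)} + z\right)} = \sqrt{-42293 + \left(\sqrt{-6 - 2} \left(4 + 9\right) + 24\right)} = \sqrt{-42293 + \left(\sqrt{-8} \cdot 13 + 24\right)} = \sqrt{-42293 + \left(2 i \sqrt{2} \cdot 13 + 24\right)} = \sqrt{-42293 + \left(26 i \sqrt{2} + 24\right)} = \sqrt{-42293 + \left(24 + 26 i \sqrt{2}\right)} = \sqrt{-42269 + 26 i \sqrt{2}}$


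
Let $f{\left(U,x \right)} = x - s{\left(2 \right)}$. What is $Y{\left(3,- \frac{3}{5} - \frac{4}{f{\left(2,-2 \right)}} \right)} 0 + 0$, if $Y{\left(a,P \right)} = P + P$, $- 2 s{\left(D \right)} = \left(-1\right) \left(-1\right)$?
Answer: $0$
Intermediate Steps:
$s{\left(D \right)} = - \frac{1}{2}$ ($s{\left(D \right)} = - \frac{\left(-1\right) \left(-1\right)}{2} = \left(- \frac{1}{2}\right) 1 = - \frac{1}{2}$)
$f{\left(U,x \right)} = \frac{1}{2} + x$ ($f{\left(U,x \right)} = x - - \frac{1}{2} = x + \frac{1}{2} = \frac{1}{2} + x$)
$Y{\left(a,P \right)} = 2 P$
$Y{\left(3,- \frac{3}{5} - \frac{4}{f{\left(2,-2 \right)}} \right)} 0 + 0 = 2 \left(- \frac{3}{5} - \frac{4}{\frac{1}{2} - 2}\right) 0 + 0 = 2 \left(\left(-3\right) \frac{1}{5} - \frac{4}{- \frac{3}{2}}\right) 0 + 0 = 2 \left(- \frac{3}{5} - - \frac{8}{3}\right) 0 + 0 = 2 \left(- \frac{3}{5} + \frac{8}{3}\right) 0 + 0 = 2 \cdot \frac{31}{15} \cdot 0 + 0 = \frac{62}{15} \cdot 0 + 0 = 0 + 0 = 0$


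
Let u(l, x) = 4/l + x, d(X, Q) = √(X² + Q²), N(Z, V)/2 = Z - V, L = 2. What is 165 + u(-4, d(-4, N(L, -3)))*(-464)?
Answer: 629 - 928*√29 ≈ -4368.4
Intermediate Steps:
N(Z, V) = -2*V + 2*Z (N(Z, V) = 2*(Z - V) = -2*V + 2*Z)
d(X, Q) = √(Q² + X²)
u(l, x) = x + 4/l
165 + u(-4, d(-4, N(L, -3)))*(-464) = 165 + (√((-2*(-3) + 2*2)² + (-4)²) + 4/(-4))*(-464) = 165 + (√((6 + 4)² + 16) + 4*(-¼))*(-464) = 165 + (√(10² + 16) - 1)*(-464) = 165 + (√(100 + 16) - 1)*(-464) = 165 + (√116 - 1)*(-464) = 165 + (2*√29 - 1)*(-464) = 165 + (-1 + 2*√29)*(-464) = 165 + (464 - 928*√29) = 629 - 928*√29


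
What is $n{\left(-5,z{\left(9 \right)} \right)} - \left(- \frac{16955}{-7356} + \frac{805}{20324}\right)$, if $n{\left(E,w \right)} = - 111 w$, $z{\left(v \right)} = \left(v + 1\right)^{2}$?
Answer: $- \frac{207479704175}{18687918} \approx -11102.0$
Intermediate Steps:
$z{\left(v \right)} = \left(1 + v\right)^{2}$
$n{\left(-5,z{\left(9 \right)} \right)} - \left(- \frac{16955}{-7356} + \frac{805}{20324}\right) = - 111 \left(1 + 9\right)^{2} - \left(- \frac{16955}{-7356} + \frac{805}{20324}\right) = - 111 \cdot 10^{2} - \left(\left(-16955\right) \left(- \frac{1}{7356}\right) + 805 \cdot \frac{1}{20324}\right) = \left(-111\right) 100 - \left(\frac{16955}{7356} + \frac{805}{20324}\right) = -11100 - \frac{43814375}{18687918} = - \frac{207479704175}{18687918}$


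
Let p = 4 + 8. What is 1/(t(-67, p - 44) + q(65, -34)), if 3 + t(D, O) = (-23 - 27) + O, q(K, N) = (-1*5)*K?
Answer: -1/410 ≈ -0.0024390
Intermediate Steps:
p = 12
q(K, N) = -5*K
t(D, O) = -53 + O (t(D, O) = -3 + ((-23 - 27) + O) = -3 + (-50 + O) = -53 + O)
1/(t(-67, p - 44) + q(65, -34)) = 1/((-53 + (12 - 44)) - 5*65) = 1/((-53 - 32) - 325) = 1/(-85 - 325) = 1/(-410) = -1/410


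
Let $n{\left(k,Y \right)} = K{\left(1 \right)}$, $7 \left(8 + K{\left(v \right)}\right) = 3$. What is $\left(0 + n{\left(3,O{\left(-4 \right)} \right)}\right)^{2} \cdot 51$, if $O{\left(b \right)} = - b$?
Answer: $\frac{143259}{49} \approx 2923.7$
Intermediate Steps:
$K{\left(v \right)} = - \frac{53}{7}$ ($K{\left(v \right)} = -8 + \frac{1}{7} \cdot 3 = -8 + \frac{3}{7} = - \frac{53}{7}$)
$n{\left(k,Y \right)} = - \frac{53}{7}$
$\left(0 + n{\left(3,O{\left(-4 \right)} \right)}\right)^{2} \cdot 51 = \left(0 - \frac{53}{7}\right)^{2} \cdot 51 = \left(- \frac{53}{7}\right)^{2} \cdot 51 = \frac{2809}{49} \cdot 51 = \frac{143259}{49}$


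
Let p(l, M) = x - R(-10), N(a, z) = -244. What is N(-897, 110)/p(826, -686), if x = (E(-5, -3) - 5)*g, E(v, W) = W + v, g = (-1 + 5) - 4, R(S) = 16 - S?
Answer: 122/13 ≈ 9.3846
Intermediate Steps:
g = 0 (g = 4 - 4 = 0)
x = 0 (x = ((-3 - 5) - 5)*0 = (-8 - 5)*0 = -13*0 = 0)
p(l, M) = -26 (p(l, M) = 0 - (16 - 1*(-10)) = 0 - (16 + 10) = 0 - 1*26 = 0 - 26 = -26)
N(-897, 110)/p(826, -686) = -244/(-26) = -244*(-1/26) = 122/13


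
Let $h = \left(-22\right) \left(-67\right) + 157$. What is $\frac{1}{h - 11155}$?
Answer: $- \frac{1}{9524} \approx -0.000105$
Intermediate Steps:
$h = 1631$ ($h = 1474 + 157 = 1631$)
$\frac{1}{h - 11155} = \frac{1}{1631 - 11155} = \frac{1}{-9524} = - \frac{1}{9524}$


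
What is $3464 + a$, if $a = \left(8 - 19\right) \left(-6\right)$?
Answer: $3530$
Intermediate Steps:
$a = 66$ ($a = \left(-11\right) \left(-6\right) = 66$)
$3464 + a = 3464 + 66 = 3530$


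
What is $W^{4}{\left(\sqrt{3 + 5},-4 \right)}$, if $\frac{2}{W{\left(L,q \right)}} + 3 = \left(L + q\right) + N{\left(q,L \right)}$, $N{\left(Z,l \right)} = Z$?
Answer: $\frac{16}{\left(11 - 2 \sqrt{2}\right)^{4}} \approx 0.0035884$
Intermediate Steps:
$W{\left(L,q \right)} = \frac{2}{-3 + L + 2 q}$ ($W{\left(L,q \right)} = \frac{2}{-3 + \left(\left(L + q\right) + q\right)} = \frac{2}{-3 + \left(L + 2 q\right)} = \frac{2}{-3 + L + 2 q}$)
$W^{4}{\left(\sqrt{3 + 5},-4 \right)} = \left(\frac{2}{-3 + \sqrt{3 + 5} + 2 \left(-4\right)}\right)^{4} = \left(\frac{2}{-3 + \sqrt{8} - 8}\right)^{4} = \left(\frac{2}{-3 + 2 \sqrt{2} - 8}\right)^{4} = \left(\frac{2}{-11 + 2 \sqrt{2}}\right)^{4} = \frac{16}{\left(-11 + 2 \sqrt{2}\right)^{4}}$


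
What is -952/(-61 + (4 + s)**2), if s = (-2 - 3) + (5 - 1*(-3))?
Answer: 238/3 ≈ 79.333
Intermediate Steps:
s = 3 (s = -5 + (5 + 3) = -5 + 8 = 3)
-952/(-61 + (4 + s)**2) = -952/(-61 + (4 + 3)**2) = -952/(-61 + 7**2) = -952/(-61 + 49) = -952/(-12) = -1/12*(-952) = 238/3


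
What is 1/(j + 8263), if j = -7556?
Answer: 1/707 ≈ 0.0014144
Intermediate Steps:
1/(j + 8263) = 1/(-7556 + 8263) = 1/707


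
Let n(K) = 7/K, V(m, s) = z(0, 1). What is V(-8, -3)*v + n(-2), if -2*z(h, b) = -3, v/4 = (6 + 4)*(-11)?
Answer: -1327/2 ≈ -663.50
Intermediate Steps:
v = -440 (v = 4*((6 + 4)*(-11)) = 4*(10*(-11)) = 4*(-110) = -440)
z(h, b) = 3/2 (z(h, b) = -1/2*(-3) = 3/2)
V(m, s) = 3/2
V(-8, -3)*v + n(-2) = (3/2)*(-440) + 7/(-2) = -660 + 7*(-1/2) = -660 - 7/2 = -1327/2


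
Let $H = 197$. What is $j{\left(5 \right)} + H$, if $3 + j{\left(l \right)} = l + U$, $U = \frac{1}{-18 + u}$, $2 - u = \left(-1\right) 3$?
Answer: $\frac{2586}{13} \approx 198.92$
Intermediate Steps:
$u = 5$ ($u = 2 - \left(-1\right) 3 = 2 - -3 = 2 + 3 = 5$)
$U = - \frac{1}{13}$ ($U = \frac{1}{-18 + 5} = \frac{1}{-13} = - \frac{1}{13} \approx -0.076923$)
$j{\left(l \right)} = - \frac{40}{13} + l$ ($j{\left(l \right)} = -3 + \left(l - \frac{1}{13}\right) = -3 + \left(- \frac{1}{13} + l\right) = - \frac{40}{13} + l$)
$j{\left(5 \right)} + H = \left(- \frac{40}{13} + 5\right) + 197 = \frac{25}{13} + 197 = \frac{2586}{13}$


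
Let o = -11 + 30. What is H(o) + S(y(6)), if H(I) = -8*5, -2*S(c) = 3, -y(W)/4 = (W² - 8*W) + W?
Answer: -83/2 ≈ -41.500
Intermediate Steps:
y(W) = -4*W² + 28*W (y(W) = -4*((W² - 8*W) + W) = -4*(W² - 7*W) = -4*W² + 28*W)
S(c) = -3/2 (S(c) = -½*3 = -3/2)
o = 19
H(I) = -40
H(o) + S(y(6)) = -40 - 3/2 = -83/2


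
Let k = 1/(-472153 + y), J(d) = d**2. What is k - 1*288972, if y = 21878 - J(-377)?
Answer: -171188168689/592404 ≈ -2.8897e+5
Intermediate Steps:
y = -120251 (y = 21878 - 1*(-377)**2 = 21878 - 1*142129 = 21878 - 142129 = -120251)
k = -1/592404 (k = 1/(-472153 - 120251) = 1/(-592404) = -1/592404 ≈ -1.6880e-6)
k - 1*288972 = -1/592404 - 1*288972 = -1/592404 - 288972 = -171188168689/592404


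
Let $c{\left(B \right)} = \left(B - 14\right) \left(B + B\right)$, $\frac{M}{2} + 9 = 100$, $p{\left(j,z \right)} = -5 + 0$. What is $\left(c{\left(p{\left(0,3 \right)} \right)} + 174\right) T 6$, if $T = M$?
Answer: $397488$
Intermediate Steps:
$p{\left(j,z \right)} = -5$
$M = 182$ ($M = -18 + 2 \cdot 100 = -18 + 200 = 182$)
$c{\left(B \right)} = 2 B \left(-14 + B\right)$ ($c{\left(B \right)} = \left(-14 + B\right) 2 B = 2 B \left(-14 + B\right)$)
$T = 182$
$\left(c{\left(p{\left(0,3 \right)} \right)} + 174\right) T 6 = \left(2 \left(-5\right) \left(-14 - 5\right) + 174\right) 182 \cdot 6 = \left(2 \left(-5\right) \left(-19\right) + 174\right) 182 \cdot 6 = \left(190 + 174\right) 182 \cdot 6 = 364 \cdot 182 \cdot 6 = 66248 \cdot 6 = 397488$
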